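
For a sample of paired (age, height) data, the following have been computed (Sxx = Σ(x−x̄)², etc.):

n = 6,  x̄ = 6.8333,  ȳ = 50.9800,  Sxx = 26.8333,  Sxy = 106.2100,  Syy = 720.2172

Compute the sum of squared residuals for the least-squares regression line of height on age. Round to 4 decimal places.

b = Sxy/Sxx = 106.21/26.8333 = 3.958142
SSE = Syy − b·Sxy = 720.2172 − 3.958142·106.21 = 299.822985

299.8230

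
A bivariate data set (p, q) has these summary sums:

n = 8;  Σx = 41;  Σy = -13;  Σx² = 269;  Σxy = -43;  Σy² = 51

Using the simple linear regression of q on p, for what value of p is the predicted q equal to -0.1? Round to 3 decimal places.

8.925

Sxx = Σx² − (Σx)²/n = 269 − 210.125 = 58.875
Sxy = Σxy − (Σx)(Σy)/n = -43 − (-66.625) = 23.625
b = Sxy/Sxx = 23.625/58.875 = 0.401274
a = ȳ − b·x̄ = -1.625 − 0.401274·5.125 = -3.681529
Set a + b·x = -0.1: x = (-0.1 − (-3.681529)) / 0.401274 = 8.925397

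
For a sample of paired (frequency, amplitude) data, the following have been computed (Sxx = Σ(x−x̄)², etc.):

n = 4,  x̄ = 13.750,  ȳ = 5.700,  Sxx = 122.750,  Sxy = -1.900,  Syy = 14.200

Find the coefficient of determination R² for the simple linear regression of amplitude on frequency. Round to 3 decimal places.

R² = Sxy²/(Sxx·Syy) = (-1.9)²/(122.75·14.2) = 0.002071

0.002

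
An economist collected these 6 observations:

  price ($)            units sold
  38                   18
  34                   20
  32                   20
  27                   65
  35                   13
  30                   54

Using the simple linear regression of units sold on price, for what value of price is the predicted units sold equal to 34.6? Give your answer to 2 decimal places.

32.07

n = 6, Σx = 196, Σy = 190, Σxy = 5834, Σx² = 6478
Sxx = Σx² − (Σx)²/n = 6478 − 6402.666667 = 75.333333
Sxy = Σxy − (Σx)(Σy)/n = 5834 − 6206.666667 = -372.666667
b = Sxy/Sxx = -372.666667/75.333333 = -4.946903
a = ȳ − b·x̄ = 31.666667 − (-4.946903)·32.666667 = 193.265487
Set a + b·x = 34.6: x = (34.6 − 193.265487) / (-4.946903) = 32.073703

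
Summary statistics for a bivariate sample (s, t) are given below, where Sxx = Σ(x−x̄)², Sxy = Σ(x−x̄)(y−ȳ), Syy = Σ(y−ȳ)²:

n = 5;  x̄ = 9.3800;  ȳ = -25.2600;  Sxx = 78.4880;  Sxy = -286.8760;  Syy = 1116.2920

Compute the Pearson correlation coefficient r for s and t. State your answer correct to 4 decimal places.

-0.9692

r = Sxy/√(Sxx·Syy) = -286.876/√(87615.526496) = -286.876/295.999200 = -0.969178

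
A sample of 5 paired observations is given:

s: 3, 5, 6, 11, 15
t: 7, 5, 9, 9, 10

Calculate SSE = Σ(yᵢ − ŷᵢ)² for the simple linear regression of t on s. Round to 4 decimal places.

7.2396

n = 5, Σx = 40, Σy = 40, Σxy = 349, Σx² = 416, Σy² = 336
Sxx = Σx² − (Σx)²/n = 416 − 320 = 96
Sxy = Σxy − (Σx)(Σy)/n = 349 − 320 = 29
Syy = Σy² − (Σy)²/n = 336 − 320 = 16
b = Sxy/Sxx = 29/96 = 0.302083
SSE = Syy − b·Sxy = 16 − 0.302083·29 = 7.239583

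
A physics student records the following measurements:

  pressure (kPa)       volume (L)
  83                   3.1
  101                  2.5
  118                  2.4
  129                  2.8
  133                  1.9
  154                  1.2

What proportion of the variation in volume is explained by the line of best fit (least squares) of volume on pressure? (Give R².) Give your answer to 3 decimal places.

0.709

n = 6, Σx = 718, Σy = 13.9, Σxy = 1591.7, Σx² = 89060, Σy² = 34.51
Sxx = Σx² − (Σx)²/n = 89060 − 85920.666667 = 3139.333333
Sxy = Σxy − (Σx)(Σy)/n = 1591.7 − 1663.366667 = -71.666667
Syy = Σy² − (Σy)²/n = 34.51 − 32.201667 = 2.308333
R² = Sxy²/(Sxx·Syy) = (-71.666667)²/(3139.333333·2.308333) = 0.708759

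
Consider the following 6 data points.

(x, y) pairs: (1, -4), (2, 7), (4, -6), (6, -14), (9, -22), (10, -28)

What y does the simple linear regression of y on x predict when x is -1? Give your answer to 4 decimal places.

n = 6, Σx = 32, Σy = -67, Σxy = -576, Σx² = 238
Sxx = Σx² − (Σx)²/n = 238 − 170.666667 = 67.333333
Sxy = Σxy − (Σx)(Σy)/n = -576 − (-357.333333) = -218.666667
b = Sxy/Sxx = -218.666667/67.333333 = -3.247525
a = ȳ − b·x̄ = -11.166667 − (-3.247525)·5.333333 = 6.153465
ŷ(-1) = a + b·-1 = 6.153465 + (-3.247525)·(-1) = 9.400990

9.4010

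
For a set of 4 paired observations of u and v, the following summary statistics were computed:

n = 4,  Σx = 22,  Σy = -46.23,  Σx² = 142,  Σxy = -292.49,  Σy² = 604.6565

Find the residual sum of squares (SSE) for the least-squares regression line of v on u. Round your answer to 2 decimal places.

Sxx = Σx² − (Σx)²/n = 142 − 121 = 21
Sxy = Σxy − (Σx)(Σy)/n = -292.49 − (-254.265) = -38.225
Syy = Σy² − (Σy)²/n = 604.6565 − 534.303225 = 70.353275
b = Sxy/Sxx = -38.225/21 = -1.820238
SSE = Syy − b·Sxy = 70.353275 − (-1.820238)·(-38.225) = 0.774674

0.77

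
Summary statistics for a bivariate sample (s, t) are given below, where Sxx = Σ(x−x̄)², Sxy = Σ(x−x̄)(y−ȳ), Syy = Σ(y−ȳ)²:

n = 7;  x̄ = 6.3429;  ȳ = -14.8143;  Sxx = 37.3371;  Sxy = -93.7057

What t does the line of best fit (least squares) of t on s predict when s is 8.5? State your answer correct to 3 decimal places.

b = Sxy/Sxx = -93.7057/37.3371 = -2.509721
a = ȳ − b·x̄ = -14.8143 − (-2.509721)·6.3429 = 1.104609
ŷ(8.5) = a + b·8.5 = 1.104609 + (-2.509721)·8.5 = -20.228019

-20.228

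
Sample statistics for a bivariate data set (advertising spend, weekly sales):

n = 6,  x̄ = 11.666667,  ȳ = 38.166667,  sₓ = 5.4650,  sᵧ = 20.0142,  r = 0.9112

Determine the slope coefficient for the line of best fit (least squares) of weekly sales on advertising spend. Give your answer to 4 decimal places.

b = r · sᵧ/sₓ = 0.9112 · 20.0142/5.465 = 3.337043

3.3370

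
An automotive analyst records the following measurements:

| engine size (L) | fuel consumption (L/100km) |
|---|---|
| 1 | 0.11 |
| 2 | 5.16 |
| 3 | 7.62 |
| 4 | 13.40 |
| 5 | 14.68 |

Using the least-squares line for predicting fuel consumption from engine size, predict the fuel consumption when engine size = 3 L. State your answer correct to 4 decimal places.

8.1940

n = 5, Σx = 15, Σy = 40.97, Σxy = 160.29, Σx² = 55
Sxx = Σx² − (Σx)²/n = 55 − 45 = 10
Sxy = Σxy − (Σx)(Σy)/n = 160.29 − 122.91 = 37.38
b = Sxy/Sxx = 37.38/10 = 3.738
a = ȳ − b·x̄ = 8.194 − 3.738·3 = -3.02
ŷ(3) = a + b·3 = -3.02 + 3.738·3 = 8.194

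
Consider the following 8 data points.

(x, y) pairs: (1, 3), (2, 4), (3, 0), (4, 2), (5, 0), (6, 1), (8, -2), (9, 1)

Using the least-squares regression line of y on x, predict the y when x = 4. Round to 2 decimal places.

1.46

n = 8, Σx = 38, Σy = 9, Σxy = 18, Σx² = 236
Sxx = Σx² − (Σx)²/n = 236 − 180.5 = 55.5
Sxy = Σxy − (Σx)(Σy)/n = 18 − 42.75 = -24.75
b = Sxy/Sxx = -24.75/55.5 = -0.445946
a = ȳ − b·x̄ = 1.125 − (-0.445946)·4.75 = 3.243243
ŷ(4) = a + b·4 = 3.243243 + (-0.445946)·4 = 1.459459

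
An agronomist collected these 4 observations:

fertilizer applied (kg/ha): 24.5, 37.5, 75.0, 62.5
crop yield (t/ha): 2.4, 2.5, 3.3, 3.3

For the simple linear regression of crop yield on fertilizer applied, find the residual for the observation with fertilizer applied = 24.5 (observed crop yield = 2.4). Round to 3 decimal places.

n = 4, Σx = 199.5, Σy = 11.5, Σxy = 606.3, Σx² = 11537.75
Sxx = Σx² − (Σx)²/n = 11537.75 − 9950.0625 = 1587.6875
Sxy = Σxy − (Σx)(Σy)/n = 606.3 − 573.5625 = 32.7375
b = Sxy/Sxx = 32.7375/1587.6875 = 0.020620
a = ȳ − b·x̄ = 2.875 − 0.020620·49.875 = 1.846597
ŷ(24.5) = 1.846597 + 0.020620·24.5 = 2.351777
residual = y − ŷ = 2.4 − 2.351777 = 0.048223

0.048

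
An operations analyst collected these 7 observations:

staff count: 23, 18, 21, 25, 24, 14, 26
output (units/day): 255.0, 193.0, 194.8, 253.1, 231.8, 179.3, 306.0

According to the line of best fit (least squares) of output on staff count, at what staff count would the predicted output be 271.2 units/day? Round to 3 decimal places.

n = 7, Σx = 151, Σy = 1613, Σxy = 35786.7, Σx² = 3367
Sxx = Σx² − (Σx)²/n = 3367 − 3257.285714 = 109.714286
Sxy = Σxy − (Σx)(Σy)/n = 35786.7 − 34794.714286 = 991.985714
b = Sxy/Sxx = 991.985714/109.714286 = 9.041536
a = ȳ − b·x̄ = 230.428571 − 9.041536·21.571429 = 35.389714
Set a + b·x = 271.2: x = (271.2 − 35.389714) / 9.041536 = 26.080776

26.081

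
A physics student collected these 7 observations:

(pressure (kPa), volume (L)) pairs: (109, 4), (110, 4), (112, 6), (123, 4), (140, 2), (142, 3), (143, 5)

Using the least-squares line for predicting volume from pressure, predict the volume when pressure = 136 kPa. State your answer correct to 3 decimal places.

n = 7, Σx = 879, Σy = 28, Σxy = 3461, Σx² = 111867
Sxx = Σx² − (Σx)²/n = 111867 − 110377.285714 = 1489.714286
Sxy = Σxy − (Σx)(Σy)/n = 3461 − 3516 = -55
b = Sxy/Sxx = -55/1489.714286 = -0.036920
a = ȳ − b·x̄ = 4 − (-0.036920)·125.571429 = 8.636076
ŷ(136) = a + b·136 = 8.636076 + (-0.036920)·136 = 3.614979

3.615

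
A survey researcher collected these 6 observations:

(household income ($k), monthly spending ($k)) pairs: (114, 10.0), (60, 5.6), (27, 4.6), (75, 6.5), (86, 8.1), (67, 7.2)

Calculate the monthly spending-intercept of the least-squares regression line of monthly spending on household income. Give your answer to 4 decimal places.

2.4693

n = 6, Σx = 429, Σy = 42, Σxy = 3266.7, Σx² = 34835
Sxx = Σx² − (Σx)²/n = 34835 − 30673.5 = 4161.5
Sxy = Σxy − (Σx)(Σy)/n = 3266.7 − 3003 = 263.7
b = Sxy/Sxx = 263.7/4161.5 = 0.063367
a = ȳ − b·x̄ = 7 − 0.063367·71.5 = 2.469290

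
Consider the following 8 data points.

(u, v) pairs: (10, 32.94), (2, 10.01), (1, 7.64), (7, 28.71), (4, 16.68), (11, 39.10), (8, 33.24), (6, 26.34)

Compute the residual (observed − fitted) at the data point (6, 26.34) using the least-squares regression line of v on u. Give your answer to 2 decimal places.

n = 8, Σx = 49, Σy = 194.66, Σxy = 1478.81, Σx² = 391
Sxx = Σx² − (Σx)²/n = 391 − 300.125 = 90.875
Sxy = Σxy − (Σx)(Σy)/n = 1478.81 − 1192.2925 = 286.5175
b = Sxy/Sxx = 286.5175/90.875 = 3.152875
a = ȳ − b·x̄ = 24.3325 − 3.152875·6.125 = 5.021142
ŷ(6) = 5.021142 + 3.152875·6 = 23.938391
residual = y − ŷ = 26.34 − 23.938391 = 2.401609

2.40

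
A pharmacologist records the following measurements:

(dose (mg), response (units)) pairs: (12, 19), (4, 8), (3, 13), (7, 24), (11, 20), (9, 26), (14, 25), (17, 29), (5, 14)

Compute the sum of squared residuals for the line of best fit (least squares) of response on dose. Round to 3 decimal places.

n = 9, Σx = 82, Σy = 178, Σxy = 1834, Σx² = 930, Σy² = 3908
Sxx = Σx² − (Σx)²/n = 930 − 747.111111 = 182.888889
Sxy = Σxy − (Σx)(Σy)/n = 1834 − 1621.777778 = 212.222222
Syy = Σy² − (Σy)²/n = 3908 − 3520.444444 = 387.555556
b = Sxy/Sxx = 212.222222/182.888889 = 1.160389
SSE = Syy − b·Sxy = 387.555556 − 1.160389·212.222222 = 141.295261

141.295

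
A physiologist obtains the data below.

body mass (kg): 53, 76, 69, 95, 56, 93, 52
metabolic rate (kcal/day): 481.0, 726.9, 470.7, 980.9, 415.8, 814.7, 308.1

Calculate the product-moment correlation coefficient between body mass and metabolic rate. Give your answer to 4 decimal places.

n = 7, Σx = 494, Σy = 4198.1, Σxy = 321474.3, Σx² = 36860, Σy² = 2875019.25
Sxx = Σx² − (Σx)²/n = 36860 − 34862.285714 = 1997.714286
Sxy = Σxy − (Σx)(Σy)/n = 321474.3 − 296265.914286 = 25208.385714
Syy = Σy² − (Σy)²/n = 2875019.25 − 2517720.515714 = 357298.734286
r = Sxy/√(Sxx·Syy) = 25208.385714/√(713780785.750204) = 25208.385714/26716.676173 = 0.943545

0.9435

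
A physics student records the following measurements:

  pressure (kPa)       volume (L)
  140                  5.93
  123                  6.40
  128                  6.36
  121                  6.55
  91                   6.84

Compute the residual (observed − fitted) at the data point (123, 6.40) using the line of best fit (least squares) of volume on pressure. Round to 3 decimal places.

0.025

n = 5, Σx = 603, Σy = 32.08, Σxy = 3846.47, Σx² = 74035
Sxx = Σx² − (Σx)²/n = 74035 − 72721.8 = 1313.2
Sxy = Σxy − (Σx)(Σy)/n = 3846.47 − 3868.848 = -22.378
b = Sxy/Sxx = -22.378/1313.2 = -0.017041
a = ȳ − b·x̄ = 6.416 − (-0.017041)·120.6 = 8.471122
ŷ(123) = 8.471122 + (-0.017041)·123 = 6.375102
residual = y − ŷ = 6.40 − 6.375102 = 0.024898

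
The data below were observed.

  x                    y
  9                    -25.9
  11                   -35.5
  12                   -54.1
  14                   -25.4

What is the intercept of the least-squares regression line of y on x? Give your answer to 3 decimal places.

n = 4, Σx = 46, Σy = -140.9, Σxy = -1628.4, Σx² = 542
Sxx = Σx² − (Σx)²/n = 542 − 529 = 13
Sxy = Σxy − (Σx)(Σy)/n = -1628.4 − (-1620.35) = -8.05
b = Sxy/Sxx = -8.05/13 = -0.619231
a = ȳ − b·x̄ = -35.225 − (-0.619231)·11.5 = -28.103846

-28.104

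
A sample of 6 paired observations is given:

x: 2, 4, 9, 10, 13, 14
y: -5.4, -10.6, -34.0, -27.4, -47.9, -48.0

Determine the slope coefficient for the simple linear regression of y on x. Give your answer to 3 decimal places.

n = 6, Σx = 52, Σy = -173.3, Σxy = -1927.9, Σx² = 566
Sxx = Σx² − (Σx)²/n = 566 − 450.666667 = 115.333333
Sxy = Σxy − (Σx)(Σy)/n = -1927.9 − (-1501.933333) = -425.966667
b = Sxy/Sxx = -425.966667/115.333333 = -3.693353

-3.693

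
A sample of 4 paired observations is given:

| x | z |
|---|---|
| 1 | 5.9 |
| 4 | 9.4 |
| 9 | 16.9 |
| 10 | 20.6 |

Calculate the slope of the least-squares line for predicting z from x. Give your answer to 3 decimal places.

1.570

n = 4, Σx = 24, Σy = 52.8, Σxy = 401.6, Σx² = 198
Sxx = Σx² − (Σx)²/n = 198 − 144 = 54
Sxy = Σxy − (Σx)(Σy)/n = 401.6 − 316.8 = 84.8
b = Sxy/Sxx = 84.8/54 = 1.570370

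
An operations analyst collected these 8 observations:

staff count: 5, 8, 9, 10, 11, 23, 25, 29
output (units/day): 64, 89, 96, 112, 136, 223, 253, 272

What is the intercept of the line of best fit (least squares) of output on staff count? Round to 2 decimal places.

n = 8, Σx = 120, Σy = 1245, Σxy = 23854, Σx² = 2386
Sxx = Σx² − (Σx)²/n = 2386 − 1800 = 586
Sxy = Σxy − (Σx)(Σy)/n = 23854 − 18675 = 5179
b = Sxy/Sxx = 5179/586 = 8.837884
a = ȳ − b·x̄ = 155.625 − 8.837884·15 = 23.056741

23.06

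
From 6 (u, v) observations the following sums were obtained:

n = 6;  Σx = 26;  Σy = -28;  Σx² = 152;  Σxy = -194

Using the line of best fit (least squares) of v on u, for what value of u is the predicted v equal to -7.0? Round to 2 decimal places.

Sxx = Σx² − (Σx)²/n = 152 − 112.666667 = 39.333333
Sxy = Σxy − (Σx)(Σy)/n = -194 − (-121.333333) = -72.666667
b = Sxy/Sxx = -72.666667/39.333333 = -1.847458
a = ȳ − b·x̄ = -4.666667 − (-1.847458)·4.333333 = 3.338983
Set a + b·x = -7.0: x = (-7.0 − 3.338983) / (-1.847458) = 5.596330

5.60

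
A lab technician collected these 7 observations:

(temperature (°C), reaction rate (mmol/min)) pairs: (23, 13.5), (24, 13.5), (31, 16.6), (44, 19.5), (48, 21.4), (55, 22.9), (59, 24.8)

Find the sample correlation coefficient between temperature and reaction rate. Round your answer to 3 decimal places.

0.996

n = 7, Σx = 284, Σy = 132.2, Σxy = 5757, Σx² = 12812, Σy² = 2617.72
Sxx = Σx² − (Σx)²/n = 12812 − 11522.285714 = 1289.714286
Sxy = Σxy − (Σx)(Σy)/n = 5757 − 5363.542857 = 393.457143
Syy = Σy² − (Σy)²/n = 2617.72 − 2496.691429 = 121.028571
r = Sxy/√(Sxx·Syy) = 393.457143/√(156092.277551) = 393.457143/395.085152 = 0.995879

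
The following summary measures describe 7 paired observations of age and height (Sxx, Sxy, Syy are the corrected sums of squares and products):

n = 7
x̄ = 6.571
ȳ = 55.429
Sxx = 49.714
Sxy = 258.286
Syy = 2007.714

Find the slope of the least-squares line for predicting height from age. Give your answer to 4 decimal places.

5.1954

b = Sxy/Sxx = 258.286/49.714 = 5.195438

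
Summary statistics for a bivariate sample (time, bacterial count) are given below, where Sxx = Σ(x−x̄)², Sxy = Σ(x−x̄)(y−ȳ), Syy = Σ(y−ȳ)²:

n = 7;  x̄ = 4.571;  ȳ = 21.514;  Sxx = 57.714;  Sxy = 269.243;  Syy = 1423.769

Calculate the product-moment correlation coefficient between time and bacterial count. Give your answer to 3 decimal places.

0.939

r = Sxy/√(Sxx·Syy) = 269.243/√(82171.404066) = 269.243/286.655550 = 0.939256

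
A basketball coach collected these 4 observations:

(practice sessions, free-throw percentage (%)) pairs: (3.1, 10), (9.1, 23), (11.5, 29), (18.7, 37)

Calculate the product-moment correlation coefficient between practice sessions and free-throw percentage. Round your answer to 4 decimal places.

n = 4, Σx = 42.4, Σy = 99, Σxy = 1265.7, Σx² = 574.36, Σy² = 2839
Sxx = Σx² − (Σx)²/n = 574.36 − 449.44 = 124.92
Sxy = Σxy − (Σx)(Σy)/n = 1265.7 − 1049.4 = 216.3
Syy = Σy² − (Σy)²/n = 2839 − 2450.25 = 388.75
r = Sxy/√(Sxx·Syy) = 216.3/√(48562.65) = 216.3/220.369349 = 0.981534

0.9815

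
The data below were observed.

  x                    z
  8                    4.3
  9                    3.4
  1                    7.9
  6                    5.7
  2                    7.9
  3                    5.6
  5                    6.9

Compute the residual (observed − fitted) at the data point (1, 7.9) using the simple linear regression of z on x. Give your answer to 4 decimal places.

-0.0500

n = 7, Σx = 34, Σy = 41.7, Σxy = 174.2, Σx² = 220
Sxx = Σx² − (Σx)²/n = 220 − 165.142857 = 54.857143
Sxy = Σxy − (Σx)(Σy)/n = 174.2 − 202.542857 = -28.342857
b = Sxy/Sxx = -28.342857/54.857143 = -0.516667
a = ȳ − b·x̄ = 5.957143 − (-0.516667)·4.857143 = 8.466667
ŷ(1) = 8.466667 + (-0.516667)·1 = 7.95
residual = y − ŷ = 7.9 − 7.95 = -0.05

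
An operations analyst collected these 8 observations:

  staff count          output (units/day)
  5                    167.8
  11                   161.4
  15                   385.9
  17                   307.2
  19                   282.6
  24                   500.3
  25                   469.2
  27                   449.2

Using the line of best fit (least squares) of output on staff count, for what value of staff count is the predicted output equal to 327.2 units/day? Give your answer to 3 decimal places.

n = 8, Σx = 143, Σy = 2723.6, Σxy = 54860.3, Σx² = 2951
Sxx = Σx² − (Σx)²/n = 2951 − 2556.125 = 394.875
Sxy = Σxy − (Σx)(Σy)/n = 54860.3 − 48684.35 = 6175.95
b = Sxy/Sxx = 6175.95/394.875 = 15.640266
a = ȳ − b·x̄ = 340.45 − 15.640266·17.875 = 60.880247
Set a + b·x = 327.2: x = (327.2 − 60.880247) / 15.640266 = 17.027828

17.028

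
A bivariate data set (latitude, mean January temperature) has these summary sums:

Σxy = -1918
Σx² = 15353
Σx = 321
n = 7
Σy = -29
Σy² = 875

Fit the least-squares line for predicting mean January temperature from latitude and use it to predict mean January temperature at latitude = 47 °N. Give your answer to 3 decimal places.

Sxx = Σx² − (Σx)²/n = 15353 − 14720.142857 = 632.857143
Sxy = Σxy − (Σx)(Σy)/n = -1918 − (-1329.857143) = -588.142857
b = Sxy/Sxx = -588.142857/632.857143 = -0.929345
a = ȳ − b·x̄ = -4.142857 − (-0.929345)·45.857143 = 38.474266
ŷ(47) = a + b·47 = 38.474266 + (-0.929345)·47 = -5.204966

-5.205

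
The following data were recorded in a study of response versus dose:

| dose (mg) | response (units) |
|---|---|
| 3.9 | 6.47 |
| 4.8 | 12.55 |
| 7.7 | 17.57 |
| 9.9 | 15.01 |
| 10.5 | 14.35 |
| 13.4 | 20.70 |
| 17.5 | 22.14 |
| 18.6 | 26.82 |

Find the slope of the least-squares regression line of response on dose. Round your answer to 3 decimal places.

n = 8, Σx = 86.3, Σy = 135.61, Σxy = 1683.718, Σx² = 1137.57
Sxx = Σx² − (Σx)²/n = 1137.57 − 930.96125 = 206.60875
Sxy = Σxy − (Σx)(Σy)/n = 1683.718 − 1462.892875 = 220.825125
b = Sxy/Sxx = 220.825125/206.60875 = 1.068808

1.069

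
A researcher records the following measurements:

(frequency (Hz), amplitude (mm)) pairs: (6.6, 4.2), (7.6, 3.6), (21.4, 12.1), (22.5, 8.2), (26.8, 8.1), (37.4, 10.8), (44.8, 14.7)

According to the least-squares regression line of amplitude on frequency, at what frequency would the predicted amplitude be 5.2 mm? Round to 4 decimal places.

n = 7, Σx = 167.1, Σy = 61.7, Σxy = 1778.08, Σx² = 5189.57
Sxx = Σx² − (Σx)²/n = 5189.57 − 3988.915714 = 1200.654286
Sxy = Σxy − (Σx)(Σy)/n = 1778.08 − 1472.867143 = 305.212857
b = Sxy/Sxx = 305.212857/1200.654286 = 0.254205
a = ȳ − b·x̄ = 8.814286 − 0.254205·23.871429 = 2.746039
Set a + b·x = 5.2: x = (5.2 − 2.746039) / 0.254205 = 9.653457

9.6535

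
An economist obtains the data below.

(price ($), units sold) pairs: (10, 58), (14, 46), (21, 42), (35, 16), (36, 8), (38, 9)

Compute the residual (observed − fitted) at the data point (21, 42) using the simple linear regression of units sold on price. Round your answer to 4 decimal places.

n = 6, Σx = 154, Σy = 179, Σxy = 3296, Σx² = 4702
Sxx = Σx² − (Σx)²/n = 4702 − 3952.666667 = 749.333333
Sxy = Σxy − (Σx)(Σy)/n = 3296 − 4594.333333 = -1298.333333
b = Sxy/Sxx = -1298.333333/749.333333 = -1.732651
a = ȳ − b·x̄ = 29.833333 − (-1.732651)·25.666667 = 74.304715
ŷ(21) = 74.304715 + (-1.732651)·21 = 37.919039
residual = y − ŷ = 42 − 37.919039 = 4.080961

4.0810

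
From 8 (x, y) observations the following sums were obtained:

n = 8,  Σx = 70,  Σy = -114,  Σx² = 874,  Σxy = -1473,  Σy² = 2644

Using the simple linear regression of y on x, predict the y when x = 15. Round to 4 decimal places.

-25.6147

Sxx = Σx² − (Σx)²/n = 874 − 612.5 = 261.5
Sxy = Σxy − (Σx)(Σy)/n = -1473 − (-997.5) = -475.5
b = Sxy/Sxx = -475.5/261.5 = -1.818356
a = ȳ − b·x̄ = -14.25 − (-1.818356)·8.75 = 1.660612
ŷ(15) = a + b·15 = 1.660612 + (-1.818356)·15 = -25.614723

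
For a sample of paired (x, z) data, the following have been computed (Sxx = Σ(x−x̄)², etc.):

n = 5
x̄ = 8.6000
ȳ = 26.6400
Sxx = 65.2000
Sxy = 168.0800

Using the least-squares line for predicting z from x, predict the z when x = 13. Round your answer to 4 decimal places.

b = Sxy/Sxx = 168.08/65.2 = 2.577914
a = ȳ − b·x̄ = 26.64 − 2.577914·8.6 = 4.469939
ŷ(13) = a + b·13 = 4.469939 + 2.577914·13 = 37.982822

37.9828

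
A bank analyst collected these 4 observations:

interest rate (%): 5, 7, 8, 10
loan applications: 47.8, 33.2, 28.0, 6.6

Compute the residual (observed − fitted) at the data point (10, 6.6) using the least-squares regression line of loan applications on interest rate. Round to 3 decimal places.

-1.992

n = 4, Σx = 30, Σy = 115.6, Σxy = 761.4, Σx² = 238
Sxx = Σx² − (Σx)²/n = 238 − 225 = 13
Sxy = Σxy − (Σx)(Σy)/n = 761.4 − 867 = -105.6
b = Sxy/Sxx = -105.6/13 = -8.123077
a = ȳ − b·x̄ = 28.9 − (-8.123077)·7.5 = 89.823077
ŷ(10) = 89.823077 + (-8.123077)·10 = 8.592308
residual = y − ŷ = 6.6 − 8.592308 = -1.992308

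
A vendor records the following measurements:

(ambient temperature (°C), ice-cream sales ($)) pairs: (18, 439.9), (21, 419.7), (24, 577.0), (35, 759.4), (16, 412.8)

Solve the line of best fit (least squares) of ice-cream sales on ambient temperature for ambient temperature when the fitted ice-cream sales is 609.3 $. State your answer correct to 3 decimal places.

27.354

n = 5, Σx = 114, Σy = 2608.8, Σxy = 63763.7, Σx² = 2822
Sxx = Σx² − (Σx)²/n = 2822 − 2599.2 = 222.8
Sxy = Σxy − (Σx)(Σy)/n = 63763.7 − 59480.64 = 4283.06
b = Sxy/Sxx = 4283.06/222.8 = 19.223788
a = ȳ − b·x̄ = 521.76 − 19.223788·22.8 = 83.457630
Set a + b·x = 609.3: x = (609.3 − 83.457630) / 19.223788 = 27.353733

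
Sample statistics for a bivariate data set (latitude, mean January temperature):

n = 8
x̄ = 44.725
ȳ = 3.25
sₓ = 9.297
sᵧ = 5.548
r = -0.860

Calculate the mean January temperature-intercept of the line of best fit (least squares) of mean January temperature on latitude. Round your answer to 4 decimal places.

b = r · sᵧ/sₓ = -0.86 · 5.548/9.297 = -0.513206
a = ȳ − b·x̄ = 3.25 − (-0.513206)·44.725 = 26.203157

26.2032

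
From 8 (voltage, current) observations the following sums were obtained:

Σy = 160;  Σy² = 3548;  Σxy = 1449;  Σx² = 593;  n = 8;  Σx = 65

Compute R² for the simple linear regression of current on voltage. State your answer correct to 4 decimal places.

Sxx = Σx² − (Σx)²/n = 593 − 528.125 = 64.875
Sxy = Σxy − (Σx)(Σy)/n = 1449 − 1300 = 149
Syy = Σy² − (Σy)²/n = 3548 − 3200 = 348
R² = Sxy²/(Sxx·Syy) = (149)²/(64.875·348) = 0.983368

0.9834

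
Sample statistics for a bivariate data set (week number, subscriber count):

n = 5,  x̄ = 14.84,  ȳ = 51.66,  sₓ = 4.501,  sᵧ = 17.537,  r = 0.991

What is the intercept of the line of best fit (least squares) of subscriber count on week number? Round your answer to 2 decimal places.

-5.64

b = r · sᵧ/sₓ = 0.991 · 17.537/4.501 = 3.861179
a = ȳ − b·x̄ = 51.66 − 3.861179·14.84 = -5.639897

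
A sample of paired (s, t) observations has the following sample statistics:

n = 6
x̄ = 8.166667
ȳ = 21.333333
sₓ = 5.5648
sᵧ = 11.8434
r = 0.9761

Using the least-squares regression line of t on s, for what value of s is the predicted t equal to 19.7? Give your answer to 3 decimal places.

b = r · sᵧ/sₓ = 0.9761 · 11.8434/5.5648 = 2.077405
a = ȳ − b·x̄ = 21.333333 − 2.077405·8.166667 = 4.367859
Set a + b·x = 19.7: x = (19.7 − 4.367859) / 2.077405 = 7.380430

7.380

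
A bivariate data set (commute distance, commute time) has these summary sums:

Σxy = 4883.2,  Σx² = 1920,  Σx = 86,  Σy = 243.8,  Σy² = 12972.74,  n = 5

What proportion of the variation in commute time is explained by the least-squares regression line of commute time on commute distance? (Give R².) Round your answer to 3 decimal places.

0.995

Sxx = Σx² − (Σx)²/n = 1920 − 1479.2 = 440.8
Sxy = Σxy − (Σx)(Σy)/n = 4883.2 − 4193.36 = 689.84
Syy = Σy² − (Σy)²/n = 12972.74 − 11887.688 = 1085.052
R² = Sxy²/(Sxx·Syy) = (689.84)²/(440.8·1085.052) = 0.994958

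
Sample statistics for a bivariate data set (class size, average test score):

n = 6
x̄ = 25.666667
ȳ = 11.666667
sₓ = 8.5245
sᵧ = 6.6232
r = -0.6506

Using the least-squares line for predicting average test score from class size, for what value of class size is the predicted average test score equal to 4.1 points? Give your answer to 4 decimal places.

40.6356

b = r · sᵧ/sₓ = -0.6506 · 6.6232/8.5245 = -0.505491
a = ȳ − b·x̄ = 11.666667 − (-0.505491)·25.666667 = 24.640924
Set a + b·x = 4.1: x = (4.1 − 24.640924) / (-0.505491) = 40.635626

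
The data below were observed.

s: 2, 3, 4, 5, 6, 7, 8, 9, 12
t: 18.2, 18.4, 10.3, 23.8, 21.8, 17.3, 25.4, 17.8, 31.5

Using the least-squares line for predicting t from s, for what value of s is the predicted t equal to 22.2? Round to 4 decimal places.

n = 9, Σx = 56, Σy = 184.5, Σxy = 1245.1, Σx² = 428
Sxx = Σx² − (Σx)²/n = 428 − 348.444444 = 79.555556
Sxy = Σxy − (Σx)(Σy)/n = 1245.1 − 1148 = 97.1
b = Sxy/Sxx = 97.1/79.555556 = 1.220531
a = ȳ − b·x̄ = 20.5 − 1.220531·6.222222 = 12.905587
Set a + b·x = 22.2: x = (22.2 − 12.905587) / 1.220531 = 7.615059

7.6151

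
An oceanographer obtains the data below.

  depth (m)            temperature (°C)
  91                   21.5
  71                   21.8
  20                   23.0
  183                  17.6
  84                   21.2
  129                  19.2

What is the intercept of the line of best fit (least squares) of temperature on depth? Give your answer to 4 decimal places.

n = 6, Σx = 578, Σy = 124.3, Σxy = 11442.7, Σx² = 70908
Sxx = Σx² − (Σx)²/n = 70908 − 55680.666667 = 15227.333333
Sxy = Σxy − (Σx)(Σy)/n = 11442.7 − 11974.233333 = -531.533333
b = Sxy/Sxx = -531.533333/15227.333333 = -0.034907
a = ȳ − b·x̄ = 20.716667 − (-0.034907)·96.333333 = 24.079329

24.0793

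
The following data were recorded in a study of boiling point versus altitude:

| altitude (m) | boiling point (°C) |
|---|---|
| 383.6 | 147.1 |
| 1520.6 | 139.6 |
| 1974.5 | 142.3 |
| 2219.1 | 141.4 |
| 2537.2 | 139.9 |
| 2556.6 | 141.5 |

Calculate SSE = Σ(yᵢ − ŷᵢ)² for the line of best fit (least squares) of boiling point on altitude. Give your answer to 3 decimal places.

14.661

n = 6, Σx = 11191.6, Σy = 851.8, Σxy = 1580168.59, Σx² = 24256015.78, Σy² = 120964.08
Sxx = Σx² − (Σx)²/n = 24256015.78 − 20875318.426667 = 3380697.353333
Sxy = Σxy − (Σx)(Σy)/n = 1580168.59 − 1588834.146667 = -8665.556667
Syy = Σy² − (Σy)²/n = 120964.08 − 120927.206667 = 36.873333
b = Sxy/Sxx = -8665.556667/3380697.353333 = -0.002563
SSE = Syy − b·Sxy = 36.873333 − (-0.002563)·(-8665.556667) = 14.661386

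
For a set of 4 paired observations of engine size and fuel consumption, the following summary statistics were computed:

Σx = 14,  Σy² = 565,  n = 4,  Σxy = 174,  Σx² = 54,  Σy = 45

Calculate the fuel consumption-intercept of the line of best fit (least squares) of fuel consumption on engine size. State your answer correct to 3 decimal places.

-0.300

Sxx = Σx² − (Σx)²/n = 54 − 49 = 5
Sxy = Σxy − (Σx)(Σy)/n = 174 − 157.5 = 16.5
b = Sxy/Sxx = 16.5/5 = 3.3
a = ȳ − b·x̄ = 11.25 − 3.3·3.5 = -0.3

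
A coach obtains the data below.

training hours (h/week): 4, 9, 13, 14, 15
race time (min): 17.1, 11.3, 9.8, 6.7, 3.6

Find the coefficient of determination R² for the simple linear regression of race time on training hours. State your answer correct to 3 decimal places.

n = 5, Σx = 55, Σy = 48.5, Σxy = 445.3, Σx² = 687, Σy² = 573.99
Sxx = Σx² − (Σx)²/n = 687 − 605 = 82
Sxy = Σxy − (Σx)(Σy)/n = 445.3 − 533.5 = -88.2
Syy = Σy² − (Σy)²/n = 573.99 − 470.45 = 103.54
R² = Sxy²/(Sxx·Syy) = (-88.2)²/(82·103.54) = 0.916252

0.916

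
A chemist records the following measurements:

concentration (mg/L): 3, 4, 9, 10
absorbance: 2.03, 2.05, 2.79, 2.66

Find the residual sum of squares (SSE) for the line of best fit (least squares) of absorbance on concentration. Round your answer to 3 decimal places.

n = 4, Σx = 26, Σy = 9.53, Σxy = 66, Σx² = 206, Σy² = 23.1831
Sxx = Σx² − (Σx)²/n = 206 − 169 = 37
Sxy = Σxy − (Σx)(Σy)/n = 66 − 61.945 = 4.055
Syy = Σy² − (Σy)²/n = 23.1831 − 22.705225 = 0.477875
b = Sxy/Sxx = 4.055/37 = 0.109595
SSE = Syy − b·Sxy = 0.477875 − 0.109595·4.055 = 0.033469

0.033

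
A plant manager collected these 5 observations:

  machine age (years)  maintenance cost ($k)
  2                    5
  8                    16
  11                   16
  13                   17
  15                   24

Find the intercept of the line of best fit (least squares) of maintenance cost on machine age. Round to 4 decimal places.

3.1498

n = 5, Σx = 49, Σy = 78, Σxy = 895, Σx² = 583
Sxx = Σx² − (Σx)²/n = 583 − 480.2 = 102.8
Sxy = Σxy − (Σx)(Σy)/n = 895 − 764.4 = 130.6
b = Sxy/Sxx = 130.6/102.8 = 1.270428
a = ȳ − b·x̄ = 15.6 − 1.270428·9.8 = 3.149805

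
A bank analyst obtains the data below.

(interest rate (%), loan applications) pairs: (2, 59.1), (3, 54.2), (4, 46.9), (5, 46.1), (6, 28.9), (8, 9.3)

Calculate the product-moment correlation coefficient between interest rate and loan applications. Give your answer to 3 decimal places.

n = 6, Σx = 28, Σy = 244.5, Σxy = 946.7, Σx² = 154, Σy² = 11676.97
Sxx = Σx² − (Σx)²/n = 154 − 130.666667 = 23.333333
Sxy = Σxy − (Σx)(Σy)/n = 946.7 − 1141 = -194.3
Syy = Σy² − (Σy)²/n = 11676.97 − 9963.375 = 1713.595
r = Sxy/√(Sxx·Syy) = -194.3/√(39983.883333) = -194.3/199.959704 = -0.971696

-0.972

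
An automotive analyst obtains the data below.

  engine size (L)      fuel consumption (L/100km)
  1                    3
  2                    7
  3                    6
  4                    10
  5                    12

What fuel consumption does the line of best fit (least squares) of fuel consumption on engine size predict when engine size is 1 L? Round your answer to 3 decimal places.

3.400

n = 5, Σx = 15, Σy = 38, Σxy = 135, Σx² = 55
Sxx = Σx² − (Σx)²/n = 55 − 45 = 10
Sxy = Σxy − (Σx)(Σy)/n = 135 − 114 = 21
b = Sxy/Sxx = 21/10 = 2.1
a = ȳ − b·x̄ = 7.6 − 2.1·3 = 1.3
ŷ(1) = a + b·1 = 1.3 + 2.1·1 = 3.4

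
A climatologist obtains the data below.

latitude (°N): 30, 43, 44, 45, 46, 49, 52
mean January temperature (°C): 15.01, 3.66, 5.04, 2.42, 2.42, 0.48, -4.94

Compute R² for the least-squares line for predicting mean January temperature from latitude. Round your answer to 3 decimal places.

n = 7, Σx = 309, Σy = 24.09, Σxy = 816.3, Σx² = 13931, Σy² = 300.4441
Sxx = Σx² − (Σx)²/n = 13931 − 13640.142857 = 290.857143
Sxy = Σxy − (Σx)(Σy)/n = 816.3 − 1063.401429 = -247.101429
Syy = Σy² − (Σy)²/n = 300.4441 − 82.904014 = 217.540086
R² = Sxy²/(Sxx·Syy) = (-247.101429)²/(290.857143·217.540086) = 0.965009

0.965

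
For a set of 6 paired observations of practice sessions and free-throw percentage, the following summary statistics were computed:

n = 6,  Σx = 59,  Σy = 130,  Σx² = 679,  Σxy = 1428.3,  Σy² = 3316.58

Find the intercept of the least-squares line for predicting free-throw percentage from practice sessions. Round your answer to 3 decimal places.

Sxx = Σx² − (Σx)²/n = 679 − 580.166667 = 98.833333
Sxy = Σxy − (Σx)(Σy)/n = 1428.3 − 1278.333333 = 149.966667
b = Sxy/Sxx = 149.966667/98.833333 = 1.517369
a = ȳ − b·x̄ = 21.666667 − 1.517369·9.833333 = 6.745868

6.746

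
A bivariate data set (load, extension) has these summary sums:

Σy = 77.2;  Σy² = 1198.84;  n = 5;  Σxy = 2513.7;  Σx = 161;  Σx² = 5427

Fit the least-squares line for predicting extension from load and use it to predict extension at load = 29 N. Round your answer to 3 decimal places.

Sxx = Σx² − (Σx)²/n = 5427 − 5184.2 = 242.8
Sxy = Σxy − (Σx)(Σy)/n = 2513.7 − 2485.84 = 27.86
b = Sxy/Sxx = 27.86/242.8 = 0.114745
a = ȳ − b·x̄ = 15.44 − 0.114745·32.2 = 11.745222
ŷ(29) = a + b·29 = 11.745222 + 0.114745·29 = 15.072817

15.073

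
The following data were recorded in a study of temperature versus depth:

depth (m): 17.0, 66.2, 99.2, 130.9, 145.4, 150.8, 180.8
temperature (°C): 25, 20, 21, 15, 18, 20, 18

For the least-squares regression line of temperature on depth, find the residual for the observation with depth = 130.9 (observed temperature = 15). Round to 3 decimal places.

n = 7, Σx = 790.3, Σy = 137, Σxy = 14683.3, Σx² = 108217.33
Sxx = Σx² − (Σx)²/n = 108217.33 − 89224.87 = 18992.46
Sxy = Σxy − (Σx)(Σy)/n = 14683.3 − 15467.3 = -784
b = Sxy/Sxx = -784/18992.46 = -0.041280
a = ȳ − b·x̄ = 19.571429 − (-0.041280)·112.9 = 24.231889
ŷ(130.9) = 24.231889 + (-0.041280)·130.9 = 18.828397
residual = y − ŷ = 15 − 18.828397 = -3.828397

-3.828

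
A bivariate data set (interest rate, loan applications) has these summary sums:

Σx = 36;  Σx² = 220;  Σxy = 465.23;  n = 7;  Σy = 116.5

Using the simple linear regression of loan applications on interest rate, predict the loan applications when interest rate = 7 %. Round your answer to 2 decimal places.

9.51

Sxx = Σx² − (Σx)²/n = 220 − 185.142857 = 34.857143
Sxy = Σxy − (Σx)(Σy)/n = 465.23 − 599.142857 = -133.912857
b = Sxy/Sxx = -133.912857/34.857143 = -3.841762
a = ȳ − b·x̄ = 16.642857 − (-3.841762)·5.142857 = 36.400492
ŷ(7) = a + b·7 = 36.400492 + (-3.841762)·7 = 9.508156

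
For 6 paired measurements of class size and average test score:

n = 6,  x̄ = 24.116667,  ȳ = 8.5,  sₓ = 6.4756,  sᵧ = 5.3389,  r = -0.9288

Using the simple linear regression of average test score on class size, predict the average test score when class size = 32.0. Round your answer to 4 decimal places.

b = r · sᵧ/sₓ = -0.9288 · 5.3389/6.4756 = -0.765762
a = ȳ − b·x̄ = 8.5 − (-0.765762)·24.116667 = 26.967634
ŷ(32.0) = a + b·32.0 = 26.967634 + (-0.765762)·32 = 2.463241

2.4632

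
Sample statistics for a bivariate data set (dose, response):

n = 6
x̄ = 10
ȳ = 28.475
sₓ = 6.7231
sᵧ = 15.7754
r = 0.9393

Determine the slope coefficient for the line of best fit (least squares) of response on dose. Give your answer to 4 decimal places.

2.2040

b = r · sᵧ/sₓ = 0.9393 · 15.7754/6.7231 = 2.204018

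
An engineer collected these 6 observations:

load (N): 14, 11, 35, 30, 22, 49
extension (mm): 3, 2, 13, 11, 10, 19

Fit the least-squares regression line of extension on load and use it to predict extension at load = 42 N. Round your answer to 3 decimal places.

n = 6, Σx = 161, Σy = 58, Σxy = 2000, Σx² = 5327
Sxx = Σx² − (Σx)²/n = 5327 − 4320.166667 = 1006.833333
Sxy = Σxy − (Σx)(Σy)/n = 2000 − 1556.333333 = 443.666667
b = Sxy/Sxx = 443.666667/1006.833333 = 0.440656
a = ȳ − b·x̄ = 9.666667 − 0.440656·26.833333 = -2.157590
ŷ(42) = a + b·42 = -2.157590 + 0.440656·42 = 16.349942

16.350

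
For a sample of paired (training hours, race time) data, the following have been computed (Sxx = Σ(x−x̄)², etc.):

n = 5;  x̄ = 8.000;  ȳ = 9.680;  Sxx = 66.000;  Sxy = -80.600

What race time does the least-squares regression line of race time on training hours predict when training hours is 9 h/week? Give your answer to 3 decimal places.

b = Sxy/Sxx = -80.6/66 = -1.221212
a = ȳ − b·x̄ = 9.68 − (-1.221212)·8 = 19.449697
ŷ(9) = a + b·9 = 19.449697 + (-1.221212)·9 = 8.458788

8.459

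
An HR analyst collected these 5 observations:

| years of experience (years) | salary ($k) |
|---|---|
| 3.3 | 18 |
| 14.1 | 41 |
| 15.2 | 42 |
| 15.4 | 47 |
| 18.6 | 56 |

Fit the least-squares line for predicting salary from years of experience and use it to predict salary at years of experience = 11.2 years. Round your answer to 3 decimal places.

35.777

n = 5, Σx = 66.6, Σy = 204, Σxy = 3041.3, Σx² = 1023.86
Sxx = Σx² − (Σx)²/n = 1023.86 − 887.112 = 136.748
Sxy = Σxy − (Σx)(Σy)/n = 3041.3 − 2717.28 = 324.02
b = Sxy/Sxx = 324.02/136.748 = 2.369468
a = ȳ − b·x̄ = 40.8 − 2.369468·13.32 = 9.238687
ŷ(11.2) = a + b·11.2 = 9.238687 + 2.369468·11.2 = 35.776728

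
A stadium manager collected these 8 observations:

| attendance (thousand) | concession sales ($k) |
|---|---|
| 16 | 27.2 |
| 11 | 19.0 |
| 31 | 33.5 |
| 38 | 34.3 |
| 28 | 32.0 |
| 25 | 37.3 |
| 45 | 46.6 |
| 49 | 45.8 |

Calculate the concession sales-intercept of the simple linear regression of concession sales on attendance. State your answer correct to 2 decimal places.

n = 8, Σx = 243, Σy = 275.7, Σxy = 9155.8, Σx² = 8617
Sxx = Σx² − (Σx)²/n = 8617 − 7381.125 = 1235.875
Sxy = Σxy − (Σx)(Σy)/n = 9155.8 − 8374.3875 = 781.4125
b = Sxy/Sxx = 781.4125/1235.875 = 0.632275
a = ȳ − b·x̄ = 34.4625 − 0.632275·30.375 = 15.257156

15.26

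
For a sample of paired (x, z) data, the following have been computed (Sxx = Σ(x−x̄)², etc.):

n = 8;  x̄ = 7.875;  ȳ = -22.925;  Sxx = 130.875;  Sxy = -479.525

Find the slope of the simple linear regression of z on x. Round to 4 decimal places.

b = Sxy/Sxx = -479.525/130.875 = -3.663992

-3.6640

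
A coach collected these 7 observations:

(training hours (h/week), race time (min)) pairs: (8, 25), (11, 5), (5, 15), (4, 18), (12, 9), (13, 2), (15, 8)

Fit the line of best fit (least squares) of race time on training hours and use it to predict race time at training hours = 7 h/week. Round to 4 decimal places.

15.4033

n = 7, Σx = 68, Σy = 82, Σxy = 656, Σx² = 764
Sxx = Σx² − (Σx)²/n = 764 − 660.571429 = 103.428571
Sxy = Σxy − (Σx)(Σy)/n = 656 − 796.571429 = -140.571429
b = Sxy/Sxx = -140.571429/103.428571 = -1.359116
a = ȳ − b·x̄ = 11.714286 − (-1.359116)·9.714286 = 24.917127
ŷ(7) = a + b·7 = 24.917127 + (-1.359116)·7 = 15.403315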